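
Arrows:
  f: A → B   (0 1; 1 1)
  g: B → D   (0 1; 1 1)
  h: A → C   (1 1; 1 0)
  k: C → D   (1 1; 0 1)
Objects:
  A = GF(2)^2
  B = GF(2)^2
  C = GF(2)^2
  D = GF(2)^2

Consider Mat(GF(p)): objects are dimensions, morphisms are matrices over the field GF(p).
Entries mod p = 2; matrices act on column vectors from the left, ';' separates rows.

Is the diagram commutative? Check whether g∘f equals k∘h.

Along f;g (path 1):
  e0=⟨1,0⟩ f→⟨0,1⟩ g→⟨1,1⟩
  e1=⟨0,1⟩ f→⟨1,1⟩ g→⟨1,0⟩
  ⟦path⟧₁ = (1 1; 1 0)
Along h;k (path 2):
  e0=⟨1,0⟩ h→⟨1,1⟩ k→⟨0,1⟩
  e1=⟨0,1⟩ h→⟨1,0⟩ k→⟨1,0⟩
  ⟦path⟧₂ = (0 1; 1 0)
Equal? differ; not commutative

Answer: DOES NOT COMMUTE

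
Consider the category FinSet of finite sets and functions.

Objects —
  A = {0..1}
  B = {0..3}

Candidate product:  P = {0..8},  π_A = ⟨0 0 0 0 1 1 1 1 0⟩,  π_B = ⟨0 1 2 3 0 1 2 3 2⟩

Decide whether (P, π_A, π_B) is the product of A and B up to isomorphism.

Answer: NOT A VALID PRODUCT — |P|=9 ≠ |A|·|B|=8

Derivation:
|A|·|B| = 2·4 = 8;  |P| = 9
  → cardinalities differ; no bijection possible.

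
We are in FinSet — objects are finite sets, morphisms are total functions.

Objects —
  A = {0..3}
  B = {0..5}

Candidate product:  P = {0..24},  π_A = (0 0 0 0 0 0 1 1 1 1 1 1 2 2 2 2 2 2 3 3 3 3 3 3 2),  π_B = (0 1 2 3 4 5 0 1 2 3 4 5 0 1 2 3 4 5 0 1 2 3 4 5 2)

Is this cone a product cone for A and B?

Answer: NOT A VALID PRODUCT — |P|=25 ≠ |A|·|B|=24

Trace:
|A|·|B| = 4·6 = 24;  |P| = 25
  → cardinalities differ; no bijection possible.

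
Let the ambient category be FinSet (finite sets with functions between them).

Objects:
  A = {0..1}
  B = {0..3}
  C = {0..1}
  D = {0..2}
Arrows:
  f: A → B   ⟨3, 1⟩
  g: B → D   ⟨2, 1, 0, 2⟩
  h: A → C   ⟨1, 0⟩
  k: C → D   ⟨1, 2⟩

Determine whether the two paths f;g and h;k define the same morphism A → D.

Answer: COMMUTES

Derivation:
Path 1 = f;g:
  0 f→3 g→2
  1 f→1 g→1
  composite₁ = ⟨2, 1⟩
Path 2 = h;k:
  0 h→1 k→2
  1 h→0 k→1
  composite₂ = ⟨2, 1⟩
Equal? YES — commutes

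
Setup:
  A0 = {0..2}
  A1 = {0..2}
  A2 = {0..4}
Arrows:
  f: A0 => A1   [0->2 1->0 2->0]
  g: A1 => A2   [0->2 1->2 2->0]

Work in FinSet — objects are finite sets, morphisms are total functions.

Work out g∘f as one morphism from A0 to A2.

Answer: [0->0 1->2 2->2]

Trace:
  0 f=>2 g=>0
  1 f=>0 g=>2
  2 f=>0 g=>2
composite: [0->0 1->2 2->2]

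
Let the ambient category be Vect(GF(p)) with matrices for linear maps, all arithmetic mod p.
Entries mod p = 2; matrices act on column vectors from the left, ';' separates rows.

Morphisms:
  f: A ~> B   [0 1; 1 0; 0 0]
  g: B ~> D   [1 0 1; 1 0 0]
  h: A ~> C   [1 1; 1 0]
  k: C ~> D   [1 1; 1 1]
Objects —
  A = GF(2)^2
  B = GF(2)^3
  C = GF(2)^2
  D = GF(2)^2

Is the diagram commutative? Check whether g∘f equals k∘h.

Answer: COMMUTES

Work:
1) trace f;g:
  e0=(1,0) f~>(0,1,0) g~>(0,0)
  e1=(0,1) f~>(1,0,0) g~>(1,1)
  ⟦path⟧₁ = [0 1; 0 1]
2) trace h;k:
  e0=(1,0) h~>(1,1) k~>(0,0)
  e1=(0,1) h~>(1,0) k~>(1,1)
  ⟦path⟧₂ = [0 1; 0 1]
Equal? same morphism ✓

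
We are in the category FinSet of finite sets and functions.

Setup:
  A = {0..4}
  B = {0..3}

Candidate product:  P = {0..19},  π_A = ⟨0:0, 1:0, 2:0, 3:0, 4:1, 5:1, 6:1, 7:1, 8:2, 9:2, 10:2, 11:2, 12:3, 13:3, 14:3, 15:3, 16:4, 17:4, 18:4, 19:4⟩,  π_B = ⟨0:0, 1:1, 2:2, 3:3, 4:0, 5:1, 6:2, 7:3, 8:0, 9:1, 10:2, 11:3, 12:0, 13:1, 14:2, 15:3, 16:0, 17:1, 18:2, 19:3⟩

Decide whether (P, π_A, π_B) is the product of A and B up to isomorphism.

Answer: VALID PRODUCT

Work:
|A|·|B| = 5·4 = 20;  |P| = 20
Check the pairing map k ↦ (π_A(k), π_B(k)):
  0 : (0,0)
  1 : (0,1)
  2 : (0,2)
  3 : (0,3)
  4 : (1,0)
  5 : (1,1)
  6 : (1,2)
  7 : (1,3)
  8 : (2,0)
  9 : (2,1)
  10 : (2,2)
  11 : (2,3)
  12 : (3,0)
  13 : (3,1)
  14 : (3,2)
  15 : (3,3)
  16 : (4,0)
  17 : (4,1)
  18 : (4,2)
  19 : (4,3)
distinct pairs in image: 20 / 20 needed
  → bijection onto A×B; projections well-typed.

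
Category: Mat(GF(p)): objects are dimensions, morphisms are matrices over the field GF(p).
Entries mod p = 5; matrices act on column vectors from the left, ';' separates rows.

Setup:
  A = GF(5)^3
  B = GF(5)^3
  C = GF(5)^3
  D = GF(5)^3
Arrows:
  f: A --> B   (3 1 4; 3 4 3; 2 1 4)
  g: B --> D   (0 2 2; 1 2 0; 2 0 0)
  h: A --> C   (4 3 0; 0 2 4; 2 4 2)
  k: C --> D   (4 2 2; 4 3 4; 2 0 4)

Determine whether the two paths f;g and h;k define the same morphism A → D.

Along f;g (path 1):
  e0=(1,0,0) f-->(3,3,2) g-->(0,4,1)
  e1=(0,1,0) f-->(1,4,1) g-->(0,4,2)
  e2=(0,0,1) f-->(4,3,4) g-->(4,0,3)
  result₁ = (0 0 4; 4 4 0; 1 2 3)
Along h;k (path 2):
  e0=(1,0,0) h-->(4,0,2) k-->(0,4,1)
  e1=(0,1,0) h-->(3,2,4) k-->(4,4,2)
  e2=(0,0,1) h-->(0,4,2) k-->(2,0,3)
  result₂ = (0 4 2; 4 4 0; 1 2 3)
Equal? differ; not commutative

Answer: DOES NOT COMMUTE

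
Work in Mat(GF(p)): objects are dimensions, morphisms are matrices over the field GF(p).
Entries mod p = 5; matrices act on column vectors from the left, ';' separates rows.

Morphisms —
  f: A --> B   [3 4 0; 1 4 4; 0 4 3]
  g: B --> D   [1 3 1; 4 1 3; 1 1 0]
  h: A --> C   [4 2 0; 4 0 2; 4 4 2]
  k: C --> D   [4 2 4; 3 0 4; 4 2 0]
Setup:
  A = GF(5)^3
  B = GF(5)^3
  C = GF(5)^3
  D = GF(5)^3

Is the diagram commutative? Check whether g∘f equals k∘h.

Answer: DOES NOT COMMUTE

Trace:
Path 1 = f;g:
  e0=[1,0,0] f-->[3,1,0] g-->[1,3,4]
  e1=[0,1,0] f-->[4,4,4] g-->[0,2,3]
  e2=[0,0,1] f-->[0,4,3] g-->[0,3,4]
  composite₁ = [1 0 0; 3 2 3; 4 3 4]
Path 2 = h;k:
  e0=[1,0,0] h-->[4,4,4] k-->[0,3,4]
  e1=[0,1,0] h-->[2,0,4] k-->[4,2,3]
  e2=[0,0,1] h-->[0,2,2] k-->[2,3,4]
  composite₂ = [0 4 2; 3 2 3; 4 3 4]
Equal? differ; not commutative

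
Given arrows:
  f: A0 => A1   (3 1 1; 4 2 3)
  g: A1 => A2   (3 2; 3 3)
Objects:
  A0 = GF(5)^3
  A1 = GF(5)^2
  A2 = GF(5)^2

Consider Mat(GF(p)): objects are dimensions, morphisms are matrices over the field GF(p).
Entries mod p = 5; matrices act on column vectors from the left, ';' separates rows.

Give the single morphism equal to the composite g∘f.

  e0=(1,0,0) f=>(3,4) g=>(2,1)
  e1=(0,1,0) f=>(1,2) g=>(2,4)
  e2=(0,0,1) f=>(1,3) g=>(4,2)
result: (2 2 4; 1 4 2)

Answer: (2 2 4; 1 4 2)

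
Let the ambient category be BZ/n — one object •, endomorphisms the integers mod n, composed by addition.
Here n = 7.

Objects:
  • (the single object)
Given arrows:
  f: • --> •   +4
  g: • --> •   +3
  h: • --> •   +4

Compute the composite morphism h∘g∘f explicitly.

Answer: +4

Derivation:
  0 +4≡4 +3≡0 +4≡4  (mod 7)
composite: +4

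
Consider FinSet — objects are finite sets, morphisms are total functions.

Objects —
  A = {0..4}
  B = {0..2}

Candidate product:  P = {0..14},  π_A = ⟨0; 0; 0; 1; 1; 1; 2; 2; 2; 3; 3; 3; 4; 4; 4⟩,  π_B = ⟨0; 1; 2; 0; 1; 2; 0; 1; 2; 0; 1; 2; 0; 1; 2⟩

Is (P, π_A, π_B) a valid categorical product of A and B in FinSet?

|A|·|B| = 5·3 = 15;  |P| = 15
Check the pairing map k ↦ (π_A(k), π_B(k)):
  0 -> (0,0)
  1 -> (0,1)
  2 -> (0,2)
  3 -> (1,0)
  4 -> (1,1)
  5 -> (1,2)
  6 -> (2,0)
  7 -> (2,1)
  8 -> (2,2)
  9 -> (3,0)
  10 -> (3,1)
  11 -> (3,2)
  12 -> (4,0)
  13 -> (4,1)
  14 -> (4,2)
distinct pairs in image: 15 / 15 needed
  → bijection onto A×B; projections well-typed.

Answer: VALID PRODUCT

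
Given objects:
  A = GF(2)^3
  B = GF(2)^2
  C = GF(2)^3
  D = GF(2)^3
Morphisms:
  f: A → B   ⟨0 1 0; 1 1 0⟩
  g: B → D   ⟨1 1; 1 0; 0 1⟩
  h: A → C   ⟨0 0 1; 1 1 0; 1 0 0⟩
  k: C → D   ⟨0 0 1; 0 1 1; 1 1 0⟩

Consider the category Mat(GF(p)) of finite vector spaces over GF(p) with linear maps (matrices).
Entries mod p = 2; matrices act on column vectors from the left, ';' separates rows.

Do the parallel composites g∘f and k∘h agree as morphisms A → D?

Answer: DOES NOT COMMUTE

Derivation:
Path 1 = f;g:
  e0=⟨1,0,0⟩ f→⟨0,1⟩ g→⟨1,0,1⟩
  e1=⟨0,1,0⟩ f→⟨1,1⟩ g→⟨0,1,1⟩
  e2=⟨0,0,1⟩ f→⟨0,0⟩ g→⟨0,0,0⟩
  composite₁ = ⟨1 0 0; 0 1 0; 1 1 0⟩
Path 2 = h;k:
  e0=⟨1,0,0⟩ h→⟨0,1,1⟩ k→⟨1,0,1⟩
  e1=⟨0,1,0⟩ h→⟨0,1,0⟩ k→⟨0,1,1⟩
  e2=⟨0,0,1⟩ h→⟨1,0,0⟩ k→⟨0,0,1⟩
  composite₂ = ⟨1 0 0; 0 1 0; 1 1 1⟩
Equal? distinct morphisms ✗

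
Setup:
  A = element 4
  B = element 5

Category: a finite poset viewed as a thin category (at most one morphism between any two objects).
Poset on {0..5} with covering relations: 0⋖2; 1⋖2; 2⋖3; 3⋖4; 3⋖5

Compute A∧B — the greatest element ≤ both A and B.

Lower bounds of A=4 and B=5: {0,1,2,3}
  0 <= 3
  1 <= 3
  2 <= 3
  3 <= 3
glb = 3

Answer: A∧B = 3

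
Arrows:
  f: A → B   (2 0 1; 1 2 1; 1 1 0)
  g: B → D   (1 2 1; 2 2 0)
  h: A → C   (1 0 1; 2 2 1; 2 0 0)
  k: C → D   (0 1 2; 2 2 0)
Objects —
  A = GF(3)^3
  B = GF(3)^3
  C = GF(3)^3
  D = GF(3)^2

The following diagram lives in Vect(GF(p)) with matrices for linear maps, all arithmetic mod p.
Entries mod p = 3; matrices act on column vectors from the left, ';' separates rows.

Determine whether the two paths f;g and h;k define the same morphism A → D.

Answer: DOES NOT COMMUTE

Derivation:
Path 1 = f;g:
  e0=(1,0,0) f→(2,1,1) g→(2,0)
  e1=(0,1,0) f→(0,2,1) g→(2,1)
  e2=(0,0,1) f→(1,1,0) g→(0,1)
  result₁ = (2 2 0; 0 1 1)
Path 2 = h;k:
  e0=(1,0,0) h→(1,2,2) k→(0,0)
  e1=(0,1,0) h→(0,2,0) k→(2,1)
  e2=(0,0,1) h→(1,1,0) k→(1,1)
  result₂ = (0 2 1; 0 1 1)
Equal? distinct morphisms ✗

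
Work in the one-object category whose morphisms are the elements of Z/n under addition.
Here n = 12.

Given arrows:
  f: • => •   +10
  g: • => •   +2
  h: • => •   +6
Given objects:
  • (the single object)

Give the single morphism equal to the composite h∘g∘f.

  0 +10≡10 +2≡0 +6≡6  (mod 12)
⟦path⟧: +6

Answer: +6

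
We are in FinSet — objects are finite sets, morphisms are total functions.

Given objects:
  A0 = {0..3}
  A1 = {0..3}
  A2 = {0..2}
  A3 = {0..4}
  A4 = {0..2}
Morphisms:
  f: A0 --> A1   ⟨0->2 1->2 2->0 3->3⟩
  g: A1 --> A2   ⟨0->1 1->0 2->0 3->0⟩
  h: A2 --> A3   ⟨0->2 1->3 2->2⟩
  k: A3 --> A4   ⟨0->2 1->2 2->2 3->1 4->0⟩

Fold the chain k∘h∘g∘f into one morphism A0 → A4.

  0 f-->2 g-->0 h-->2 k-->2
  1 f-->2 g-->0 h-->2 k-->2
  2 f-->0 g-->1 h-->3 k-->1
  3 f-->3 g-->0 h-->2 k-->2
composite: ⟨0->2 1->2 2->1 3->2⟩

Answer: ⟨0->2 1->2 2->1 3->2⟩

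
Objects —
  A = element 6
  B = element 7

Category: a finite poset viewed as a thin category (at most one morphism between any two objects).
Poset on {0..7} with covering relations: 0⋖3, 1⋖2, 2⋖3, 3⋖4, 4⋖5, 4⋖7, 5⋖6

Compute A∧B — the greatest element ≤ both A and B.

Lower bounds of A=6 and B=7: {0,1,2,3,4}
  0 ⊑ 4
  1 ⊑ 4
  2 ⊑ 4
  3 ⊑ 4
  4 ⊑ 4
glb = 4

Answer: A∧B = 4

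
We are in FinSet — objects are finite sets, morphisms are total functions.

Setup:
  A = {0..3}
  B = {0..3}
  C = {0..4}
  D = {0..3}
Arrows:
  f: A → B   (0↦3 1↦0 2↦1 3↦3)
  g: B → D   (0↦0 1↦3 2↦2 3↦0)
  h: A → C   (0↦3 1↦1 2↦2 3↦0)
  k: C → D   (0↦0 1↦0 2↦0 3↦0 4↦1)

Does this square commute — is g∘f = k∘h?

Along f;g (path 1):
  0 f→3 g→0
  1 f→0 g→0
  2 f→1 g→3
  3 f→3 g→0
  ⟦path⟧₁ = (0↦0 1↦0 2↦3 3↦0)
Along h;k (path 2):
  0 h→3 k→0
  1 h→1 k→0
  2 h→2 k→0
  3 h→0 k→0
  ⟦path⟧₂ = (0↦0 1↦0 2↦0 3↦0)
Equal? distinct morphisms ✗

Answer: DOES NOT COMMUTE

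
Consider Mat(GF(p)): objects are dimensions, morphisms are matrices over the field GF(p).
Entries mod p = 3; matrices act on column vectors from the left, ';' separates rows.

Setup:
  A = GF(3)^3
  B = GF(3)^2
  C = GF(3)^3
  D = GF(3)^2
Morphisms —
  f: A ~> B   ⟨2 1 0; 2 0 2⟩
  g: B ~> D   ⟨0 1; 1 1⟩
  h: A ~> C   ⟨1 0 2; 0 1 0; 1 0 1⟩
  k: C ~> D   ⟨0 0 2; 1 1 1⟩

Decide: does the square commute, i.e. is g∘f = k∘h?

Along f;g (path 1):
  e0=[1,0,0] f~>[2,2] g~>[2,1]
  e1=[0,1,0] f~>[1,0] g~>[0,1]
  e2=[0,0,1] f~>[0,2] g~>[2,2]
  result₁ = ⟨2 0 2; 1 1 2⟩
Along h;k (path 2):
  e0=[1,0,0] h~>[1,0,1] k~>[2,2]
  e1=[0,1,0] h~>[0,1,0] k~>[0,1]
  e2=[0,0,1] h~>[2,0,1] k~>[2,0]
  result₂ = ⟨2 0 2; 2 1 0⟩
Equal? NO — does not commute

Answer: DOES NOT COMMUTE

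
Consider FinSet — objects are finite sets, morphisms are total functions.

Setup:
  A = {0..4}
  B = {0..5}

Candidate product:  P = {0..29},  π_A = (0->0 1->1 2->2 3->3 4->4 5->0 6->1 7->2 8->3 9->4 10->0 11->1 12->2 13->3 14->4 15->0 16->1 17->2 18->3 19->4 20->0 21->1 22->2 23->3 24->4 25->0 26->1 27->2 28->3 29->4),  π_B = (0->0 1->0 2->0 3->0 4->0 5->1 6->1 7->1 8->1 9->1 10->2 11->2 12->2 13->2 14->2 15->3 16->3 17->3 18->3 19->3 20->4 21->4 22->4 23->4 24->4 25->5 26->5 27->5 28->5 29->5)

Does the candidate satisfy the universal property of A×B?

|A|·|B| = 5·6 = 30;  |P| = 30
Check the pairing map k ↦ (π_A(k), π_B(k)):
  0 -> (0,0)
  1 -> (1,0)
  2 -> (2,0)
  3 -> (3,0)
  4 -> (4,0)
  5 -> (0,1)
  6 -> (1,1)
  7 -> (2,1)
  8 -> (3,1)
  9 -> (4,1)
  10 -> (0,2)
  11 -> (1,2)
  12 -> (2,2)
  13 -> (3,2)
  14 -> (4,2)
  15 -> (0,3)
  16 -> (1,3)
  17 -> (2,3)
  18 -> (3,3)
  19 -> (4,3)
  20 -> (0,4)
  21 -> (1,4)
  22 -> (2,4)
  23 -> (3,4)
  24 -> (4,4)
  25 -> (0,5)
  26 -> (1,5)
  27 -> (2,5)
  28 -> (3,5)
  29 -> (4,5)
distinct pairs in image: 30 / 30 needed
  → bijection onto A×B; projections well-typed.

Answer: VALID PRODUCT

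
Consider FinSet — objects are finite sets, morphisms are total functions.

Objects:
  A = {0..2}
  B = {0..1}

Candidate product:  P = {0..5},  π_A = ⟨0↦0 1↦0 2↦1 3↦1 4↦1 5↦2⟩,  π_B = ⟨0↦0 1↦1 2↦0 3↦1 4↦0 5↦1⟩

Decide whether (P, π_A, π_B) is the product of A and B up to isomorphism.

Answer: NOT A VALID PRODUCT — duplicate pair at indices 2,4

Work:
|A|·|B| = 3·2 = 6;  |P| = 6
Check the pairing map k ↦ (π_A(k), π_B(k)):
  0 ↦ (0,0)
  1 ↦ (0,1)
  2 ↦ (1,0)
  3 ↦ (1,1)
  4 ↦ (1,0)  ✗ repeats pair of k=2
  5 ↦ (2,1)
distinct pairs in image: 5 / 6 needed
  → (1,0) hit at k=2 and k=4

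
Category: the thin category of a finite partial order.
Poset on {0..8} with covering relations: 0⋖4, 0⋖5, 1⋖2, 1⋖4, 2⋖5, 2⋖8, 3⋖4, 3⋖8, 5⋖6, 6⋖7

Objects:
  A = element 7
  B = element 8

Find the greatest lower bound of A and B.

Lower bounds of A=7 and B=8: {1,2}
  1 ≤ 2
  2 ≤ 2
glb = 2

Answer: A∧B = 2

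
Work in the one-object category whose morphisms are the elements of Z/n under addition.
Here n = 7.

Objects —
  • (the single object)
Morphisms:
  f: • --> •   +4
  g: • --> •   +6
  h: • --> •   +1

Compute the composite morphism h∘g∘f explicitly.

Answer: +4

Work:
  0 +4≡4 +6≡3 +1≡4  (mod 7)
⟦path⟧: +4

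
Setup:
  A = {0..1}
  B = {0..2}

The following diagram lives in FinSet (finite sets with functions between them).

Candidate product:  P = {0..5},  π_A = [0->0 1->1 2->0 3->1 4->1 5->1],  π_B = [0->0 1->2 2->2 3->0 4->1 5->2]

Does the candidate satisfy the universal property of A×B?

Answer: NOT A VALID PRODUCT — duplicate pair at indices 5,1

Derivation:
|A|·|B| = 2·3 = 6;  |P| = 6
Check the pairing map k ↦ (π_A(k), π_B(k)):
  0 -> (0,0)
  1 -> (1,2)
  2 -> (0,2)
  3 -> (1,0)
  4 -> (1,1)
  5 -> (1,2)  ✗ repeats pair of k=1
distinct pairs in image: 5 / 6 needed
  → (1,2) hit at k=1 and k=5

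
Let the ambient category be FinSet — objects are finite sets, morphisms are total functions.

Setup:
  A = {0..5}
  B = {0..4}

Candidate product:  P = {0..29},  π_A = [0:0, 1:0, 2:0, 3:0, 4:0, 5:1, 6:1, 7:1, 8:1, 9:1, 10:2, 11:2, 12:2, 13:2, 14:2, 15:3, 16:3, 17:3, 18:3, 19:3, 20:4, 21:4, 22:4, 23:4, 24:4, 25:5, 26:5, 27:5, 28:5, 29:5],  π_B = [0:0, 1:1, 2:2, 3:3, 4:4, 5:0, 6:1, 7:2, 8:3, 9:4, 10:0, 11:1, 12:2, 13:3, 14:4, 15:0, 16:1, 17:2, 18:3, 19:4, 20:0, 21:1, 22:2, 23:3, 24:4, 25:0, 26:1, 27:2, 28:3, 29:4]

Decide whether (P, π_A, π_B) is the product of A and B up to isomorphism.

|A|·|B| = 6·5 = 30;  |P| = 30
Check the pairing map k ↦ (π_A(k), π_B(k)):
  0 : (0,0)
  1 : (0,1)
  2 : (0,2)
  3 : (0,3)
  4 : (0,4)
  5 : (1,0)
  6 : (1,1)
  7 : (1,2)
  8 : (1,3)
  9 : (1,4)
  10 : (2,0)
  11 : (2,1)
  12 : (2,2)
  13 : (2,3)
  14 : (2,4)
  15 : (3,0)
  16 : (3,1)
  17 : (3,2)
  18 : (3,3)
  19 : (3,4)
  20 : (4,0)
  21 : (4,1)
  22 : (4,2)
  23 : (4,3)
  24 : (4,4)
  25 : (5,0)
  26 : (5,1)
  27 : (5,2)
  28 : (5,3)
  29 : (5,4)
distinct pairs in image: 30 / 30 needed
  → bijection onto A×B; projections well-typed.

Answer: VALID PRODUCT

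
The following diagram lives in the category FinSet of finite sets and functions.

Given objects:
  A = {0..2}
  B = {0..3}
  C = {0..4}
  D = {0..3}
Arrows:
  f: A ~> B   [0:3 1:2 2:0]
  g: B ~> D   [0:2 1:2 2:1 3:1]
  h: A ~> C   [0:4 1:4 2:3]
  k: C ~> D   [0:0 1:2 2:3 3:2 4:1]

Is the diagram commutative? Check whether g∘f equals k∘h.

Answer: COMMUTES

Work:
Along f;g (path 1):
  0 f~>3 g~>1
  1 f~>2 g~>1
  2 f~>0 g~>2
  result₁ = [0:1 1:1 2:2]
Along h;k (path 2):
  0 h~>4 k~>1
  1 h~>4 k~>1
  2 h~>3 k~>2
  result₂ = [0:1 1:1 2:2]
Equal? YES — commutes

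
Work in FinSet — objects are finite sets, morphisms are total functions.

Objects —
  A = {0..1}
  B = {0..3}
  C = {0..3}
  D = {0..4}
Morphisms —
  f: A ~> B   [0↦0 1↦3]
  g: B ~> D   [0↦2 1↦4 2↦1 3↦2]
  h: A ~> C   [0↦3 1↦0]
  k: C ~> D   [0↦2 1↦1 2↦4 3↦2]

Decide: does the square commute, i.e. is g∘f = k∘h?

Path 1 = f;g:
  0 f~>0 g~>2
  1 f~>3 g~>2
  result₁ = [0↦2 1↦2]
Path 2 = h;k:
  0 h~>3 k~>2
  1 h~>0 k~>2
  result₂ = [0↦2 1↦2]
Equal? YES — commutes

Answer: COMMUTES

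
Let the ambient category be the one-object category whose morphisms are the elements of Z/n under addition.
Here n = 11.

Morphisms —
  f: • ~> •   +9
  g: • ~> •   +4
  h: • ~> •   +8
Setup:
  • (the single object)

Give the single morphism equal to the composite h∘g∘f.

  0 +9≡9 +4≡2 +8≡10  (mod 11)
result: +10

Answer: +10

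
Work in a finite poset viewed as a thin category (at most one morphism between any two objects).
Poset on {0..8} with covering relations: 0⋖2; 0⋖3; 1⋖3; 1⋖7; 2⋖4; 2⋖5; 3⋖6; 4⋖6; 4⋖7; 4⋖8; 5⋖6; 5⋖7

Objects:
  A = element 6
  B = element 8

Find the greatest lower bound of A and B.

Answer: A∧B = 4

Work:
{x : x<=A ∧ x<=B} = {0,2,4}  (A=6, B=8)
  0 <= 4
  2 <= 4
  4 <= 4
glb = 4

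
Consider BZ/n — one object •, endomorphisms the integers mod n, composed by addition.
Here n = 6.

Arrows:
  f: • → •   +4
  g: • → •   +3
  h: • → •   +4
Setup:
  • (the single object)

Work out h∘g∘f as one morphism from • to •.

Answer: +5

Trace:
  0 +4≡4 +3≡1 +4≡5  (mod 6)
result: +5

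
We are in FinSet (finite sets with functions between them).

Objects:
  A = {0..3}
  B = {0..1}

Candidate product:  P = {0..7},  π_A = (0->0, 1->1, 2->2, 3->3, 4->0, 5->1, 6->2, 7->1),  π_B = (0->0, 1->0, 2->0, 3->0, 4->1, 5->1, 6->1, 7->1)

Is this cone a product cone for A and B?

Answer: NOT A VALID PRODUCT — duplicate pair at indices 5,7

Work:
|A|·|B| = 4·2 = 8;  |P| = 8
Check the pairing map k ↦ (π_A(k), π_B(k)):
  0 -> (0,0)
  1 -> (1,0)
  2 -> (2,0)
  3 -> (3,0)
  4 -> (0,1)
  5 -> (1,1)
  6 -> (2,1)
  7 -> (1,1)  ✗ repeats pair of k=5
distinct pairs in image: 7 / 8 needed
  → (1,1) hit at k=5 and k=7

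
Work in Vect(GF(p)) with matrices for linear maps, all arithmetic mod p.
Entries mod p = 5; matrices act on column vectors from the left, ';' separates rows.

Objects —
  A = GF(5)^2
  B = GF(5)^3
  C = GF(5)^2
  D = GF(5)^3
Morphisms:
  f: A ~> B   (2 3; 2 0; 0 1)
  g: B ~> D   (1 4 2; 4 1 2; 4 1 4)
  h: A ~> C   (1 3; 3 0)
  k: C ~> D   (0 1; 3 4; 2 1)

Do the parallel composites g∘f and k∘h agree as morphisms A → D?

Path 1 = f;g:
  e0=(1,0) f~>(2,2,0) g~>(0,0,0)
  e1=(0,1) f~>(3,0,1) g~>(0,4,1)
  composite₁ = (0 0; 0 4; 0 1)
Path 2 = h;k:
  e0=(1,0) h~>(1,3) k~>(3,0,0)
  e1=(0,1) h~>(3,0) k~>(0,4,1)
  composite₂ = (3 0; 0 4; 0 1)
Equal? NO — does not commute

Answer: DOES NOT COMMUTE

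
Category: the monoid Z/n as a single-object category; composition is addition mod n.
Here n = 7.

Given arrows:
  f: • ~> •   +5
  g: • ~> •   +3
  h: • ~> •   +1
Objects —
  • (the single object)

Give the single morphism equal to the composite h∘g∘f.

  0 +5≡5 +3≡1 +1≡2  (mod 7)
composite: +2

Answer: +2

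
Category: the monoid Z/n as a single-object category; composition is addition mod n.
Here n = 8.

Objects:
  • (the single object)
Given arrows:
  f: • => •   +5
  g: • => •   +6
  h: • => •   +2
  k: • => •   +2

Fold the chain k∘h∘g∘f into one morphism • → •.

  0 +5≡5 +6≡3 +2≡5 +2≡7  (mod 8)
⟦path⟧: +7

Answer: +7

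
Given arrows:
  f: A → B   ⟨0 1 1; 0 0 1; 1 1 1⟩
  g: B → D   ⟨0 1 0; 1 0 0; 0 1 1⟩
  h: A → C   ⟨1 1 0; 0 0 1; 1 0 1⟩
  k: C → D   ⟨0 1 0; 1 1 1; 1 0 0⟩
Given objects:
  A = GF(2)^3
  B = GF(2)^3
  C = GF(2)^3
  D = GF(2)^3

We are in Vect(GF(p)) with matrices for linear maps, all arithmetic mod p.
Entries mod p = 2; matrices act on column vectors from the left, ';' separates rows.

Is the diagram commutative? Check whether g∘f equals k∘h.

Path 1 = f;g:
  e0=(1,0,0) f→(0,0,1) g→(0,0,1)
  e1=(0,1,0) f→(1,0,1) g→(0,1,1)
  e2=(0,0,1) f→(1,1,1) g→(1,1,0)
  result₁ = ⟨0 0 1; 0 1 1; 1 1 0⟩
Path 2 = h;k:
  e0=(1,0,0) h→(1,0,1) k→(0,0,1)
  e1=(0,1,0) h→(1,0,0) k→(0,1,1)
  e2=(0,0,1) h→(0,1,1) k→(1,0,0)
  result₂ = ⟨0 0 1; 0 1 0; 1 1 0⟩
Equal? distinct morphisms ✗

Answer: DOES NOT COMMUTE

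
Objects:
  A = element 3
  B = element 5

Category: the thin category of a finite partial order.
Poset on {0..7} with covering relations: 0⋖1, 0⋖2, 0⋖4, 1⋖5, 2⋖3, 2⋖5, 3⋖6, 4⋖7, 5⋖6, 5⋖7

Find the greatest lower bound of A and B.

Answer: A∧B = 2

Derivation:
Lower bounds of A=3 and B=5: {0,2}
  0 ≤ 2
  2 ≤ 2
glb = 2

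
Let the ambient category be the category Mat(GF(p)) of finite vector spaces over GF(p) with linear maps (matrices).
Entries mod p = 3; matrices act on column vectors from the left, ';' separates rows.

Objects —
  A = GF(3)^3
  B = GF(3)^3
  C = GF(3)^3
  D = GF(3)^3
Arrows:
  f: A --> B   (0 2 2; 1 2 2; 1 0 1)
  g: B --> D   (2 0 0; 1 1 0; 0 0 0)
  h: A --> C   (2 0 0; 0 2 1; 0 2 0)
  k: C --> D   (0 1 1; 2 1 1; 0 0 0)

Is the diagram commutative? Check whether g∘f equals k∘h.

1) trace f;g:
  e0=[1,0,0] f-->[0,1,1] g-->[0,1,0]
  e1=[0,1,0] f-->[2,2,0] g-->[1,1,0]
  e2=[0,0,1] f-->[2,2,1] g-->[1,1,0]
  ⟦path⟧₁ = (0 1 1; 1 1 1; 0 0 0)
2) trace h;k:
  e0=[1,0,0] h-->[2,0,0] k-->[0,1,0]
  e1=[0,1,0] h-->[0,2,2] k-->[1,1,0]
  e2=[0,0,1] h-->[0,1,0] k-->[1,1,0]
  ⟦path⟧₂ = (0 1 1; 1 1 1; 0 0 0)
Equal? equal; square commutes

Answer: COMMUTES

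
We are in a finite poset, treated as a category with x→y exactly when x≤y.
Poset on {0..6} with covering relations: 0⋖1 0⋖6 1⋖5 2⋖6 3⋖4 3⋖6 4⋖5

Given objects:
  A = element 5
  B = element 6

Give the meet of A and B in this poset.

Answer: NO MEET EXISTS

Work:
{x : x<=A ∧ x<=B} = {0,3}  (A=5, B=6)
  maximal lower bounds 0 and 3 are incomparable: neither 0<=3 nor 3<=0
→ no greatest lower bound exists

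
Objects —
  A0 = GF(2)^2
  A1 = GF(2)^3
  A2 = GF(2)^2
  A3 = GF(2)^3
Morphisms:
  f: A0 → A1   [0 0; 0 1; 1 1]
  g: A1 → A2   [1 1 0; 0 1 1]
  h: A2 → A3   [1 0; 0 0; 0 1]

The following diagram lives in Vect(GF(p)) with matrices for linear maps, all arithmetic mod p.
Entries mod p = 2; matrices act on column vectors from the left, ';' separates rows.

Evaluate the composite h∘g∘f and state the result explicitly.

Answer: [0 1; 0 0; 1 0]

Trace:
  e0=(1,0) f→(0,0,1) g→(0,1) h→(0,0,1)
  e1=(0,1) f→(0,1,1) g→(1,0) h→(1,0,0)
composite: [0 1; 0 0; 1 0]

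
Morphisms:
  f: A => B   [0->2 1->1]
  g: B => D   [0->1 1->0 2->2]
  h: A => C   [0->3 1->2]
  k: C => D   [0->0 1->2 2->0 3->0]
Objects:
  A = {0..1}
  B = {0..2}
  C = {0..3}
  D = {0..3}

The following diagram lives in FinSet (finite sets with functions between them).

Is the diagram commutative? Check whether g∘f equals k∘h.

Answer: DOES NOT COMMUTE

Trace:
1) trace f;g:
  0 f=>2 g=>2
  1 f=>1 g=>0
  composite₁ = [0->2 1->0]
2) trace h;k:
  0 h=>3 k=>0
  1 h=>2 k=>0
  composite₂ = [0->0 1->0]
Equal? NO — does not commute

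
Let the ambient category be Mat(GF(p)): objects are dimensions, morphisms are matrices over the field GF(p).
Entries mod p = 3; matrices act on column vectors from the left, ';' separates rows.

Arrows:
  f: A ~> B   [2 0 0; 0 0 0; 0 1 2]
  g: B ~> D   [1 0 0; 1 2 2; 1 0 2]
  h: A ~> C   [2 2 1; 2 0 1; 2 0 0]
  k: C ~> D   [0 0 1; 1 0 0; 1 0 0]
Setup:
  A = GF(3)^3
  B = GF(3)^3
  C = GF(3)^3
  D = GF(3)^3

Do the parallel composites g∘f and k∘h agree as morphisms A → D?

Along f;g (path 1):
  e0=(1,0,0) f~>(2,0,0) g~>(2,2,2)
  e1=(0,1,0) f~>(0,0,1) g~>(0,2,2)
  e2=(0,0,1) f~>(0,0,2) g~>(0,1,1)
  result₁ = [2 0 0; 2 2 1; 2 2 1]
Along h;k (path 2):
  e0=(1,0,0) h~>(2,2,2) k~>(2,2,2)
  e1=(0,1,0) h~>(2,0,0) k~>(0,2,2)
  e2=(0,0,1) h~>(1,1,0) k~>(0,1,1)
  result₂ = [2 0 0; 2 2 1; 2 2 1]
Equal? equal; square commutes

Answer: COMMUTES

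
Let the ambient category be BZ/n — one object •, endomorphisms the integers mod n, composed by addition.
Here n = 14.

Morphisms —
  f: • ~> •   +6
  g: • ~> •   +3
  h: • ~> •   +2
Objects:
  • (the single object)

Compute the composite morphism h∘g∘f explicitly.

Answer: +11

Work:
  0 +6≡6 +3≡9 +2≡11  (mod 14)
⟦path⟧: +11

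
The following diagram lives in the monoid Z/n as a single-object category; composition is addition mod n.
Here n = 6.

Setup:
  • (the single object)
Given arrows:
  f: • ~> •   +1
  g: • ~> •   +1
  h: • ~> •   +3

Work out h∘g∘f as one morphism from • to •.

  0 +1≡1 +1≡2 +3≡5  (mod 6)
result: +5

Answer: +5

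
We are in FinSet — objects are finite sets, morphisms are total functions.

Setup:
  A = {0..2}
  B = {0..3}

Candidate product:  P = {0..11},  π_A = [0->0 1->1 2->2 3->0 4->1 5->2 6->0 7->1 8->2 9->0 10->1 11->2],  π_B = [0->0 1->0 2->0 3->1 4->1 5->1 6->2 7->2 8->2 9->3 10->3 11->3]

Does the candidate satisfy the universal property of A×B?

|A|·|B| = 3·4 = 12;  |P| = 12
Check the pairing map k ↦ (π_A(k), π_B(k)):
  0 -> (0,0)
  1 -> (1,0)
  2 -> (2,0)
  3 -> (0,1)
  4 -> (1,1)
  5 -> (2,1)
  6 -> (0,2)
  7 -> (1,2)
  8 -> (2,2)
  9 -> (0,3)
  10 -> (1,3)
  11 -> (2,3)
distinct pairs in image: 12 / 12 needed
  → bijection onto A×B; projections well-typed.

Answer: VALID PRODUCT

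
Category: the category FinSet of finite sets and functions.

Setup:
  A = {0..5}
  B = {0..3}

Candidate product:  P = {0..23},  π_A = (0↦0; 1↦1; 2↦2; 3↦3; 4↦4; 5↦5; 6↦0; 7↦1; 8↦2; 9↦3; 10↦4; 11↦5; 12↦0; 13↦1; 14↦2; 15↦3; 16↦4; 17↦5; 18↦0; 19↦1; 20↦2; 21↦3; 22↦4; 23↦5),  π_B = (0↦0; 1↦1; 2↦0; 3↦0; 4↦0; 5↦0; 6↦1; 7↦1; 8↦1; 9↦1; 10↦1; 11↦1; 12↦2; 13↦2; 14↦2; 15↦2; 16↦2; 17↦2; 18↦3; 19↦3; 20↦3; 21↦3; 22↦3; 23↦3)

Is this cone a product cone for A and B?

|A|·|B| = 6·4 = 24;  |P| = 24
Check the pairing map k ↦ (π_A(k), π_B(k)):
  0 ↦ (0,0)
  1 ↦ (1,1)
  2 ↦ (2,0)
  3 ↦ (3,0)
  4 ↦ (4,0)
  5 ↦ (5,0)
  6 ↦ (0,1)
  7 ↦ (1,1)  ✗ repeats pair of k=1
  8 ↦ (2,1)
  9 ↦ (3,1)
  10 ↦ (4,1)
  11 ↦ (5,1)
  12 ↦ (0,2)
  13 ↦ (1,2)
  14 ↦ (2,2)
  15 ↦ (3,2)
  16 ↦ (4,2)
  17 ↦ (5,2)
  18 ↦ (0,3)
  19 ↦ (1,3)
  20 ↦ (2,3)
  21 ↦ (3,3)
  22 ↦ (4,3)
  23 ↦ (5,3)
distinct pairs in image: 23 / 24 needed
  → (1,1) hit at k=1 and k=7

Answer: NOT A VALID PRODUCT — duplicate pair at indices 7,1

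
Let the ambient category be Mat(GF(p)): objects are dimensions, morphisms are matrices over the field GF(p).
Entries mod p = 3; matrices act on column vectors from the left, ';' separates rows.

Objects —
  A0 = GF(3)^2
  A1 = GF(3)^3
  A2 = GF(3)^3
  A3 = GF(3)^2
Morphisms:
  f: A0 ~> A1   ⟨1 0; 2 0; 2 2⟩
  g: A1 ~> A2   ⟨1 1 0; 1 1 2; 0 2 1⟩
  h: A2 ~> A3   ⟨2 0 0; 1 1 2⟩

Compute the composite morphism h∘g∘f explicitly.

Answer: ⟨0 0; 1 2⟩

Derivation:
  e0=(1,0) f~>(1,2,2) g~>(0,1,0) h~>(0,1)
  e1=(0,1) f~>(0,0,2) g~>(0,1,2) h~>(0,2)
result: ⟨0 0; 1 2⟩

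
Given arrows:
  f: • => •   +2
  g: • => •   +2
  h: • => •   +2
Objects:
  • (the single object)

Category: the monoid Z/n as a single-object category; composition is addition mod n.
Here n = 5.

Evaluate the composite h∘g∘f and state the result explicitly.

Answer: +1

Trace:
  0 +2≡2 +2≡4 +2≡1  (mod 5)
composite: +1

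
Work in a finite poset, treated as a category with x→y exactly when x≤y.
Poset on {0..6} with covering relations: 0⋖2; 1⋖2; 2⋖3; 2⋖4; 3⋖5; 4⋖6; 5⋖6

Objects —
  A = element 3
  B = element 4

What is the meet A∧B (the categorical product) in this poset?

{x : x<=A ∧ x<=B} = {0,1,2}  (A=3, B=4)
  0 <= 2
  1 <= 2
  2 <= 2
glb = 2

Answer: A∧B = 2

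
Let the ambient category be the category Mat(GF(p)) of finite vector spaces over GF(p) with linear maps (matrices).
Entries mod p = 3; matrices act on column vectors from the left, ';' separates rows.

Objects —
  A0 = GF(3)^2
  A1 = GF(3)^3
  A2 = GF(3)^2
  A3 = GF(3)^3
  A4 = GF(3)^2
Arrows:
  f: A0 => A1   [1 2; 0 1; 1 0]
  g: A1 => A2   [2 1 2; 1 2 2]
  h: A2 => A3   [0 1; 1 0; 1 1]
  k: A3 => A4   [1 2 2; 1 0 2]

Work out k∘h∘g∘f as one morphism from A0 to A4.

  e0=[1,0] f=>[1,0,1] g=>[1,0] h=>[0,1,1] k=>[1,2]
  e1=[0,1] f=>[2,1,0] g=>[2,1] h=>[1,2,0] k=>[2,1]
composite: [1 2; 2 1]

Answer: [1 2; 2 1]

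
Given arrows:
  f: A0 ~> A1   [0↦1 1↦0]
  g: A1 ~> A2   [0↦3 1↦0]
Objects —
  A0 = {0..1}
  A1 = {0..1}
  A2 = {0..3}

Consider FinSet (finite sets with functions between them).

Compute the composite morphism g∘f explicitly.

  0 f~>1 g~>0
  1 f~>0 g~>3
⟦path⟧: [0↦0 1↦3]

Answer: [0↦0 1↦3]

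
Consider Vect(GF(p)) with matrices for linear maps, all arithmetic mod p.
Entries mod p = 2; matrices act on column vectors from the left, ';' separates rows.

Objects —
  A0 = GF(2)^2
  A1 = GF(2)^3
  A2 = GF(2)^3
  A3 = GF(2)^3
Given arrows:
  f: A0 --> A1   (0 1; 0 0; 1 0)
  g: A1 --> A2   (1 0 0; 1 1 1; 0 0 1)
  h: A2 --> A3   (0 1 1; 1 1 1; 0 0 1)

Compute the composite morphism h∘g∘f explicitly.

Answer: (0 1; 0 0; 1 0)

Trace:
  e0=(1,0) f-->(0,0,1) g-->(0,1,1) h-->(0,0,1)
  e1=(0,1) f-->(1,0,0) g-->(1,1,0) h-->(1,0,0)
composite: (0 1; 0 0; 1 0)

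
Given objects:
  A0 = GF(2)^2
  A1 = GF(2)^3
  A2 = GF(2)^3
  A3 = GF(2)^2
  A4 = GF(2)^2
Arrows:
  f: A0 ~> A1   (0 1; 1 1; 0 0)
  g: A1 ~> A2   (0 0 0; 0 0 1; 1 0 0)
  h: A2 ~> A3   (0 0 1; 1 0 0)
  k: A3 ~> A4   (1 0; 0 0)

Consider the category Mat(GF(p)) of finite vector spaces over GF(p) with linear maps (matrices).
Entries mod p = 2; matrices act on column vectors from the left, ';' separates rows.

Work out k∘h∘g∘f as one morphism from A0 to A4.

Answer: (0 1; 0 0)

Derivation:
  e0=⟨1,0⟩ f~>⟨0,1,0⟩ g~>⟨0,0,0⟩ h~>⟨0,0⟩ k~>⟨0,0⟩
  e1=⟨0,1⟩ f~>⟨1,1,0⟩ g~>⟨0,0,1⟩ h~>⟨1,0⟩ k~>⟨1,0⟩
composite: (0 1; 0 0)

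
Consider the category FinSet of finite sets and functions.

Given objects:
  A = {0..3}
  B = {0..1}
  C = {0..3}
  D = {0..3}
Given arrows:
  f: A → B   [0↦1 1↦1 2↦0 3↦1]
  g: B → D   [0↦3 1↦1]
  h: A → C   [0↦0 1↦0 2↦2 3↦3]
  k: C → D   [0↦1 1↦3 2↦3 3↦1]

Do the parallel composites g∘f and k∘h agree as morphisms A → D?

Answer: COMMUTES

Trace:
Path 1 = f;g:
  0 f→1 g→1
  1 f→1 g→1
  2 f→0 g→3
  3 f→1 g→1
  composite₁ = [0↦1 1↦1 2↦3 3↦1]
Path 2 = h;k:
  0 h→0 k→1
  1 h→0 k→1
  2 h→2 k→3
  3 h→3 k→1
  composite₂ = [0↦1 1↦1 2↦3 3↦1]
Equal? YES — commutes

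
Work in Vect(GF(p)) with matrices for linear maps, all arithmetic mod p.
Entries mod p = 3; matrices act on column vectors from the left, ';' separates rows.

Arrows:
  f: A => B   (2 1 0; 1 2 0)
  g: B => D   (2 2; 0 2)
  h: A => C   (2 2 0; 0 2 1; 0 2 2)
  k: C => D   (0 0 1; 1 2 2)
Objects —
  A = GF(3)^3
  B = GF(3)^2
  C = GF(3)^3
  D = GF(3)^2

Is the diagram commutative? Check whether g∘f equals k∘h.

1) trace f;g:
  e0=(1,0,0) f=>(2,1) g=>(0,2)
  e1=(0,1,0) f=>(1,2) g=>(0,1)
  e2=(0,0,1) f=>(0,0) g=>(0,0)
  ⟦path⟧₁ = (0 0 0; 2 1 0)
2) trace h;k:
  e0=(1,0,0) h=>(2,0,0) k=>(0,2)
  e1=(0,1,0) h=>(2,2,2) k=>(2,1)
  e2=(0,0,1) h=>(0,1,2) k=>(2,0)
  ⟦path⟧₂ = (0 2 2; 2 1 0)
Equal? distinct morphisms ✗

Answer: DOES NOT COMMUTE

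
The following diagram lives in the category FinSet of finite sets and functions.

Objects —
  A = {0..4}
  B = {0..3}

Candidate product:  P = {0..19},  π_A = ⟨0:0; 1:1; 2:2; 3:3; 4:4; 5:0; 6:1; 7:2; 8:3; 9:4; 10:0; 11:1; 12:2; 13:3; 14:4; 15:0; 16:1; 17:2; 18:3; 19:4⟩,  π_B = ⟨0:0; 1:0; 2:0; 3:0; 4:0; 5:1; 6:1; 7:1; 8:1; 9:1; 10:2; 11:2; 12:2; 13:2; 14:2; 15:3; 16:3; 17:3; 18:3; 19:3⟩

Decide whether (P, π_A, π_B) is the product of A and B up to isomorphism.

|A|·|B| = 5·4 = 20;  |P| = 20
Check the pairing map k ↦ (π_A(k), π_B(k)):
  0 : (0,0)
  1 : (1,0)
  2 : (2,0)
  3 : (3,0)
  4 : (4,0)
  5 : (0,1)
  6 : (1,1)
  7 : (2,1)
  8 : (3,1)
  9 : (4,1)
  10 : (0,2)
  11 : (1,2)
  12 : (2,2)
  13 : (3,2)
  14 : (4,2)
  15 : (0,3)
  16 : (1,3)
  17 : (2,3)
  18 : (3,3)
  19 : (4,3)
distinct pairs in image: 20 / 20 needed
  → bijection onto A×B; projections well-typed.

Answer: VALID PRODUCT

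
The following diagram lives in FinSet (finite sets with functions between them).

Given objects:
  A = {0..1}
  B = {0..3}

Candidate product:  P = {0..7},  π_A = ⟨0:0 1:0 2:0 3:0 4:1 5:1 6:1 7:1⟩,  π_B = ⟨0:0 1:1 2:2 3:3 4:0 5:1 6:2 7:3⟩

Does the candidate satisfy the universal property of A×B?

|A|·|B| = 2·4 = 8;  |P| = 8
Check the pairing map k ↦ (π_A(k), π_B(k)):
  0 : (0,0)
  1 : (0,1)
  2 : (0,2)
  3 : (0,3)
  4 : (1,0)
  5 : (1,1)
  6 : (1,2)
  7 : (1,3)
distinct pairs in image: 8 / 8 needed
  → bijection onto A×B; projections well-typed.

Answer: VALID PRODUCT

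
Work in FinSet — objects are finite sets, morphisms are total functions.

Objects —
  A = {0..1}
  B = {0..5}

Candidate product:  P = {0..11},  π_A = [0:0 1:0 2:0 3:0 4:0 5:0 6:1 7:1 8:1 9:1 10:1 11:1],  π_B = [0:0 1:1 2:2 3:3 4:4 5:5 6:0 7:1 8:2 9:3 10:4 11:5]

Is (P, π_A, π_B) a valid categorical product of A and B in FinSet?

Answer: VALID PRODUCT

Derivation:
|A|·|B| = 2·6 = 12;  |P| = 12
Check the pairing map k ↦ (π_A(k), π_B(k)):
  0 : (0,0)
  1 : (0,1)
  2 : (0,2)
  3 : (0,3)
  4 : (0,4)
  5 : (0,5)
  6 : (1,0)
  7 : (1,1)
  8 : (1,2)
  9 : (1,3)
  10 : (1,4)
  11 : (1,5)
distinct pairs in image: 12 / 12 needed
  → bijection onto A×B; projections well-typed.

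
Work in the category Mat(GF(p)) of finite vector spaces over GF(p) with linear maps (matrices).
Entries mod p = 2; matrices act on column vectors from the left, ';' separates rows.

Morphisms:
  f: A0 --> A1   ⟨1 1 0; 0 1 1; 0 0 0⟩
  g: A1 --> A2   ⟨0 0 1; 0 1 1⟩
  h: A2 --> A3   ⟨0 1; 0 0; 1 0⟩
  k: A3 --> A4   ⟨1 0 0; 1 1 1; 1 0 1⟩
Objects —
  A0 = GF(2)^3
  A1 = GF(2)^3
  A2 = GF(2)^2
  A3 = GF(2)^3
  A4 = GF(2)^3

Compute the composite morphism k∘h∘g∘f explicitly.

Answer: ⟨0 1 1; 0 1 1; 0 1 1⟩

Derivation:
  e0=[1,0,0] f-->[1,0,0] g-->[0,0] h-->[0,0,0] k-->[0,0,0]
  e1=[0,1,0] f-->[1,1,0] g-->[0,1] h-->[1,0,0] k-->[1,1,1]
  e2=[0,0,1] f-->[0,1,0] g-->[0,1] h-->[1,0,0] k-->[1,1,1]
result: ⟨0 1 1; 0 1 1; 0 1 1⟩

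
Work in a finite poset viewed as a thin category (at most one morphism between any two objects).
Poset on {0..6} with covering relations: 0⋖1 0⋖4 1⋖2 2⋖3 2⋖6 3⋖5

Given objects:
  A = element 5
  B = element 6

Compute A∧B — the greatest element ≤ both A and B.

Common predecessors of 5,6: {0,1,2}
  0 ≤ 2
  1 ≤ 2
  2 ≤ 2
glb = 2

Answer: A∧B = 2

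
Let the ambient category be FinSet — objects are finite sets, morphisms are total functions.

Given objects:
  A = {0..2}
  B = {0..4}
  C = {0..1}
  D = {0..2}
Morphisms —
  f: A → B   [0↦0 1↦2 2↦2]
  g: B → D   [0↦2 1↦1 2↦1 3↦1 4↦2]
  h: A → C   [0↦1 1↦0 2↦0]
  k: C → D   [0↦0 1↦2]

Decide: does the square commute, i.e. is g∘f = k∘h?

Path 1 = f;g:
  0 f→0 g→2
  1 f→2 g→1
  2 f→2 g→1
  composite₁ = [0↦2 1↦1 2↦1]
Path 2 = h;k:
  0 h→1 k→2
  1 h→0 k→0
  2 h→0 k→0
  composite₂ = [0↦2 1↦0 2↦0]
Equal? NO — does not commute

Answer: DOES NOT COMMUTE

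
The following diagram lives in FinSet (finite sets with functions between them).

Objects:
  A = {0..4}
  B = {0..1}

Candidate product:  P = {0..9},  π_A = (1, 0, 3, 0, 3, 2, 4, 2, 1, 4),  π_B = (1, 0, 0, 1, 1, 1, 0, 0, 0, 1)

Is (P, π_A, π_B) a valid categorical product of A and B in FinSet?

|A|·|B| = 5·2 = 10;  |P| = 10
Check the pairing map k ↦ (π_A(k), π_B(k)):
  0 -> (1,1)
  1 -> (0,0)
  2 -> (3,0)
  3 -> (0,1)
  4 -> (3,1)
  5 -> (2,1)
  6 -> (4,0)
  7 -> (2,0)
  8 -> (1,0)
  9 -> (4,1)
distinct pairs in image: 10 / 10 needed
  → bijection onto A×B; projections well-typed.

Answer: VALID PRODUCT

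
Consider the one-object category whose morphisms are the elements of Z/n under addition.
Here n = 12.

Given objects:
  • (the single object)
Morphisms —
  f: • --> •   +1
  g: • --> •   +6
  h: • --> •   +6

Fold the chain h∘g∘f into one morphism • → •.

  0 +1≡1 +6≡7 +6≡1  (mod 12)
⟦path⟧: +1

Answer: +1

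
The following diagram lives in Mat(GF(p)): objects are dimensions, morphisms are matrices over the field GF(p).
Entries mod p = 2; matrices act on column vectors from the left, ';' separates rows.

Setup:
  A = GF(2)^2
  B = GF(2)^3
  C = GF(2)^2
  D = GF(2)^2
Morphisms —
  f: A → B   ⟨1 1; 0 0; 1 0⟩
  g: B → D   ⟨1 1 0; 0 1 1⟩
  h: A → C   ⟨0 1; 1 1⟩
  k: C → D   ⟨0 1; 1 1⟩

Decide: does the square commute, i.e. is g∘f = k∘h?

Answer: COMMUTES

Derivation:
1) trace f;g:
  e0=(1,0) f→(1,0,1) g→(1,1)
  e1=(0,1) f→(1,0,0) g→(1,0)
  composite₁ = ⟨1 1; 1 0⟩
2) trace h;k:
  e0=(1,0) h→(0,1) k→(1,1)
  e1=(0,1) h→(1,1) k→(1,0)
  composite₂ = ⟨1 1; 1 0⟩
Equal? same morphism ✓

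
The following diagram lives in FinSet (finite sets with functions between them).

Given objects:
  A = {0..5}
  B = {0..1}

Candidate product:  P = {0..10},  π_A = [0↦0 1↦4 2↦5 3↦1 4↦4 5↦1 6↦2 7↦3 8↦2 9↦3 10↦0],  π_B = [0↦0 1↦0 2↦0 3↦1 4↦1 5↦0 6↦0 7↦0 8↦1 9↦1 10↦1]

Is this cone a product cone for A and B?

Answer: NOT A VALID PRODUCT — |P|=11 ≠ |A|·|B|=12

Trace:
|A|·|B| = 6·2 = 12;  |P| = 11
  → cardinalities differ; no bijection possible.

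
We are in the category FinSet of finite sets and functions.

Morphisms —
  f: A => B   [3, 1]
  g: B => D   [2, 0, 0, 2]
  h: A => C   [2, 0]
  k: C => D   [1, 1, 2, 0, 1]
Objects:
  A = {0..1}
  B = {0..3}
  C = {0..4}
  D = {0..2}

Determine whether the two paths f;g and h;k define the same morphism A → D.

Along f;g (path 1):
  0 f=>3 g=>2
  1 f=>1 g=>0
  composite₁ = [2, 0]
Along h;k (path 2):
  0 h=>2 k=>2
  1 h=>0 k=>1
  composite₂ = [2, 1]
Equal? differ; not commutative

Answer: DOES NOT COMMUTE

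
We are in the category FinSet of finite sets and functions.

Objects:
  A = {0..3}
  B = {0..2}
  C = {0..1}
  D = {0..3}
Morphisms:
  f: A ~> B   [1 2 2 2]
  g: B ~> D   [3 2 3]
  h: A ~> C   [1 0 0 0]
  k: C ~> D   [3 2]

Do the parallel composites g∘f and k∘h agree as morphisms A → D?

Answer: COMMUTES

Trace:
Path 1 = f;g:
  0 f~>1 g~>2
  1 f~>2 g~>3
  2 f~>2 g~>3
  3 f~>2 g~>3
  ⟦path⟧₁ = [2 3 3 3]
Path 2 = h;k:
  0 h~>1 k~>2
  1 h~>0 k~>3
  2 h~>0 k~>3
  3 h~>0 k~>3
  ⟦path⟧₂ = [2 3 3 3]
Equal? same morphism ✓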